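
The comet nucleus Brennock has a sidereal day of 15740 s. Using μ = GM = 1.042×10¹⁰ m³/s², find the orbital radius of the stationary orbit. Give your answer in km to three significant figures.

r_sync ≈ 403 km

A synchronous orbit has period T, so by Kepler's third law a = (μT²/4π²)^(1/3).
μT²/4π² = 1.042×10¹⁰ × (1.574×10⁴)² / 39.48 = 6.539×10¹⁶ m³.
a = 4.029×10⁵ m = 402.88 km.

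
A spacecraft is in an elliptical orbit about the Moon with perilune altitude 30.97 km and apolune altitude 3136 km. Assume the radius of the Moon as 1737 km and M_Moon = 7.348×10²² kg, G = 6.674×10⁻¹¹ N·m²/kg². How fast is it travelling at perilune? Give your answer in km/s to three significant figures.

μ = GM = 6.674×10⁻¹¹ × 7.348×10²² = 4.904×10¹² m³/s².
r_p = 1737 + 30.97 = 1768.0 km = 1.7680×10⁶ m.
r_a = 1737 + 3136 = 4873.0 km = 4.8730×10⁶ m.
Semi-major axis a = (r_p + r_a)/2 = 3320.5 km = 3.320×10⁶ m.
Vis-viva: v² = μ(2/r − 1/a) = 4.904×10¹² × (1.131×10⁻⁶ − 3.012×10⁻⁷) = 4.071×10⁶ m²/s².
v = 2018 m/s = 2.018 km/s.

v ≈ 2.02 km/s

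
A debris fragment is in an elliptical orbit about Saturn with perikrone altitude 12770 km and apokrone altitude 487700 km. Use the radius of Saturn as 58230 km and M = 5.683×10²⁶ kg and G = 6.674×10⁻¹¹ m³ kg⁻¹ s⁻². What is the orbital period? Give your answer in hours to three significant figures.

μ = GM = 6.674×10⁻¹¹ × 5.683×10²⁶ = 3.793×10¹⁶ m³/s².
r_p = 58230 + 12770 = 71000 km = 7.1000×10⁷ m.
r_a = 58230 + 487700 = 545930 km = 5.4593×10⁸ m.
Semi-major axis a = (r_p + r_a)/2 = (71000 + 5.4593×10⁵)/2 = 3.0846×10⁵ km = 3.085×10⁸ m.
By Kepler's third law T = 2π√(a³/μ) = 2π × 2.782×10⁴ = 1.748×10⁵ s.
= 48.55 hours.

T ≈ 48.6 hours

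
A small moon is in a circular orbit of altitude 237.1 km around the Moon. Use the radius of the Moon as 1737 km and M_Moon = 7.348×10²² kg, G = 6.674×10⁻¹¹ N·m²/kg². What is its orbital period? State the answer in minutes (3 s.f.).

T ≈ 131 minutes

μ = GM = 6.674×10⁻¹¹ × 7.348×10²² = 4.904×10¹² m³/s².
r = 1737 + 237.1 = 1974.1 km = 1.9741×10⁶ m.
Kepler's third law: T = 2π√(r³/μ) = 2π√((1.974×10⁶)³ / 4.904×10¹²).
r³/μ = 1.569×10⁶ s², so T = 2π × 1.252×10³ = 7.870×10³ s.
Converting: 7.870×10³ s ÷ 60.00 = 131.2 minutes.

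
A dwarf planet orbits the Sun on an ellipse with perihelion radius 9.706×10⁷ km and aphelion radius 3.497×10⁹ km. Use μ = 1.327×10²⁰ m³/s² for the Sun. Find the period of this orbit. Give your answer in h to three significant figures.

Semi-major axis a = (r_p + r_a)/2 = (9.7060×10⁷ + 3.4970×10⁹)/2 = 1.7970×10⁹ km = 1.797×10¹² m.
By Kepler's third law T = 2π√(a³/μ) = 2π × 2.091×10⁸ = 1.314×10⁹ s.
= 3.650×10⁵ h.

T ≈ 365000 h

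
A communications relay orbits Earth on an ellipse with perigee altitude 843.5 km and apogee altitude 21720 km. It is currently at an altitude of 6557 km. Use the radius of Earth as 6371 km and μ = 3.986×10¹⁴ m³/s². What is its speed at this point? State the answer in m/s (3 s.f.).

v ≈ 6250 m/s

r_p = 6371 + 843.5 = 7214.5 km = 7.2145×10⁶ m.
r_a = 6371 + 21720 = 28091 km = 2.8091×10⁷ m.
r = 6371 + 6557 = 12928 km = 1.293×10⁷ m.
Semi-major axis a = (r_p + r_a)/2 = 17653 km = 1.765×10⁷ m.
Vis-viva: v² = μ(2/r − 1/a) = 3.986×10¹⁴ × (1.547×10⁻⁷ − 5.665×10⁻⁸) = 3.908×10⁷ m²/s².
v = 6252 m/s.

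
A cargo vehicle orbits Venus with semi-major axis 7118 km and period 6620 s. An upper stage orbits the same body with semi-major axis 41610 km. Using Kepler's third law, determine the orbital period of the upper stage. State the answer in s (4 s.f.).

T₂ ≈ 93570 s

Kepler's third law: T² ∝ a³, so T₂ = T₁ (a₂/a₁)^(3/2).
a₂/a₁ = 5.846, (a₂/a₁)^(3/2) = 14.13.
T₂ = 6620 × 14.13 = 93570 s.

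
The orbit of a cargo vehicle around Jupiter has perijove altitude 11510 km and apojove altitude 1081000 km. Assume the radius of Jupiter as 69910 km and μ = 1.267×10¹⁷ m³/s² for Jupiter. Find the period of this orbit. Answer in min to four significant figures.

r_p = 69910 + 11510 = 81420 km = 8.1420×10⁷ m.
r_a = 69910 + 1081000 = 1150900 km = 1.1509×10⁹ m.
Semi-major axis a = (r_p + r_a)/2 = (81420 + 1.1509×10⁶)/2 = 6.1616×10⁵ km = 6.162×10⁸ m.
By Kepler's third law T = 2π√(a³/μ) = 2π × 4.297×10⁴ = 2.700×10⁵ s.
= 4500 min.

T ≈ 4500 min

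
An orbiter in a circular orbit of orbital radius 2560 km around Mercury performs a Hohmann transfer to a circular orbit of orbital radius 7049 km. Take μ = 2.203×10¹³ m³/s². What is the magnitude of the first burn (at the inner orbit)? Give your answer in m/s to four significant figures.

Δv ≈ 619.8 m/s

r₁ = 2560 km = 2.560×10⁶ m.
r₂ = 7049 km = 7.049×10⁶ m.
Transfer ellipse a_t = (r₁ + r₂)/2 = 4.804×10⁶ m.
At r₁: circular v_c1 = √(μ/r₁) = 2934 m/s; transfer-periherm v_p = √[μ(2/r₁ − 1/a_t)] = 3553 m/s.
Δv₁ = v_p − v_c1 = 619.8 m/s.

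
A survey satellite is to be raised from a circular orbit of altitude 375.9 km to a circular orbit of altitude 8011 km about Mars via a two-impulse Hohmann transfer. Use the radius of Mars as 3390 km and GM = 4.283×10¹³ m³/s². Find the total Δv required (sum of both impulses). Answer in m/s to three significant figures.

r₁ = 3390 + 375.9 = 3765.9 km = 3.7659×10⁶ m.
r₂ = 3390 + 8011 = 11401 km = 1.1401×10⁷ m.
Transfer ellipse a_t = (r₁ + r₂)/2 = 7.583×10⁶ m.
At r₁: circular v_c1 = √(μ/r₁) = 3372 m/s; transfer-periapsis v_p = √[μ(2/r₁ − 1/a_t)] = 4135 m/s.
Δv₁ = v_p − v_c1 = 762.6 m/s.
At r₂: circular v_c2 = √(μ/r₂) = 1938 m/s; transfer-apoapsis v_a = √[μ(2/r₂ − 1/a_t)] = 1366 m/s.
Δv₂ = v_c2 − v_a = 572.4 m/s.
Total Δv = Δv₁ + Δv₂ = 1335 m/s.

Δv_total ≈ 1330 m/s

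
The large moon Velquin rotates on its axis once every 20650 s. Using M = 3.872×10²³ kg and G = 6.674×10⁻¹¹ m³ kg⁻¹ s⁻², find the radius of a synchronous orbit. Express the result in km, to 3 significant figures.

r_sync ≈ 6540 km

μ = GM = 6.674×10⁻¹¹ × 3.872×10²³ = 2.584×10¹³ m³/s².
A synchronous orbit has period T, so by Kepler's third law a = (μT²/4π²)^(1/3).
μT²/4π² = 2.584×10¹³ × (2.065×10⁴)² / 39.48 = 2.791×10²⁰ m³.
a = 6.535×10⁶ m = 6535.3 km.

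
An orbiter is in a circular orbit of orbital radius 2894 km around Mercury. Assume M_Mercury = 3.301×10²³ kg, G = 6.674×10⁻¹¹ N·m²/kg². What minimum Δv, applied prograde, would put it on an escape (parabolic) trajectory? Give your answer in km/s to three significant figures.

Δv ≈ 1.14 km/s

μ = GM = 6.674×10⁻¹¹ × 3.301×10²³ = 2.203×10¹³ m³/s².
r = 2894 km = 2.894×10⁶ m.
Circular speed v_c = √(μ/r) = 2759 m/s.
Escape speed v_esc = √(2μ/r) = √2 × v_c = 3902 m/s.
Δv = v_esc − v_c = 1143 m/s = 1.143 km/s.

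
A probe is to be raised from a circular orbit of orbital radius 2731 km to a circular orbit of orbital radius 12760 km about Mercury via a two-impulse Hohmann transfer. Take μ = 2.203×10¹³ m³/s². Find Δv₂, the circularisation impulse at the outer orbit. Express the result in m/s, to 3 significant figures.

Δv ≈ 534 m/s

r₁ = 2731 km = 2.731×10⁶ m.
r₂ = 12760 km = 1.276×10⁷ m.
Transfer ellipse a_t = (r₁ + r₂)/2 = 7.746×10⁶ m.
At r₁: circular v_c1 = √(μ/r₁) = 2840 m/s; transfer-periherm v_p = √[μ(2/r₁ − 1/a_t)] = 3645 m/s.
At r₂: circular v_c2 = √(μ/r₂) = 1314 m/s; transfer-apoherm v_a = √[μ(2/r₂ − 1/a_t)] = 780.2 m/s.
Δv₂ = v_c2 − v_a = 533.7 m/s.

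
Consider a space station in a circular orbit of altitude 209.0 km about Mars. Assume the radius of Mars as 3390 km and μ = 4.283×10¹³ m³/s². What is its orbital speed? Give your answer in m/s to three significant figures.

r = 3390 + 209.0 = 3599.0 km = 3.5990×10⁶ m.
For a circular orbit v = √(μ/r) = √(4.283×10¹³ / 3.599×10⁶) = √(1.190×10⁷) = 3450 m/s.

v ≈ 3450 m/s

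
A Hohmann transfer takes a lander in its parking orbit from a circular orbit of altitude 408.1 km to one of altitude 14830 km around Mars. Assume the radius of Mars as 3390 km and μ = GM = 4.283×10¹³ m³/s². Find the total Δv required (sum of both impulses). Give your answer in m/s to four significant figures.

r₁ = 3390 + 408.1 = 3798.1 km = 3.7981×10⁶ m.
r₂ = 3390 + 14830 = 18220 km = 1.8220×10⁷ m.
Transfer ellipse a_t = (r₁ + r₂)/2 = 1.101×10⁷ m.
At r₁: circular v_c1 = √(μ/r₁) = 3358 m/s; transfer-periapsis v_p = √[μ(2/r₁ − 1/a_t)] = 4320 m/s.
Δv₁ = v_p − v_c1 = 962.0 m/s.
At r₂: circular v_c2 = √(μ/r₂) = 1533 m/s; transfer-apoapsis v_a = √[μ(2/r₂ − 1/a_t)] = 900.6 m/s.
Δv₂ = v_c2 − v_a = 632.7 m/s.
Total Δv = Δv₁ + Δv₂ = 1595 m/s.

Δv_total ≈ 1595 m/s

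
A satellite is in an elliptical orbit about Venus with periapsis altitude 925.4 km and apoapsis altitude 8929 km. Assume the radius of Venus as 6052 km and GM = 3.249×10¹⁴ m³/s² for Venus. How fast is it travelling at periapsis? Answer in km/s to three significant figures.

r_p = 6052 + 925.4 = 6977.4 km = 6.9774×10⁶ m.
r_a = 6052 + 8929 = 14981 km = 1.4981×10⁷ m.
Semi-major axis a = (r_p + r_a)/2 = 10979 km = 1.098×10⁷ m.
Vis-viva: v² = μ(2/r − 1/a) = 3.249×10¹⁴ × (2.866×10⁻⁷ − 9.108×10⁻⁸) = 6.354×10⁷ m²/s².
v = 7971 m/s = 7.971 km/s.

v ≈ 7.97 km/s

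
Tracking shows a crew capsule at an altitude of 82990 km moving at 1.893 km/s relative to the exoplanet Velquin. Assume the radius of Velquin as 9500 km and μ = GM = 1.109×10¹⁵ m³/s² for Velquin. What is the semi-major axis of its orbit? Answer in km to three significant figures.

a ≈ 54400 km

r = 9500 + 82990 = 92490 km = 9.249×10⁷ m.
Specific orbital energy ε = v²/2 − μ/r = (1893)²/2 − 1.109×10¹⁵/9.249×10⁷ = -1.020×10⁷ J/kg.
Since ε = −μ/(2a), a = −μ/(2ε) = 5.437×10⁷ m = 54369 km.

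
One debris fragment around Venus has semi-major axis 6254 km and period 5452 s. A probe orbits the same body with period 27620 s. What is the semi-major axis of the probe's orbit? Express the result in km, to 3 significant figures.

a₂ ≈ 18400 km

Kepler's third law: a³ ∝ T², so a₂ = a₁ (T₂/T₁)^(2/3).
T₂/T₁ = 5.066, (T₂/T₁)^(2/3) = 2.950.
a₂ = 6254 × 2.950 = 18450 km.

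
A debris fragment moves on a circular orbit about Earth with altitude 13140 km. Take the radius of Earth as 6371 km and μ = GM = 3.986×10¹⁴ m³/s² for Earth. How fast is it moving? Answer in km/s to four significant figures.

v ≈ 4.520 km/s

r = 6371 + 13140 = 19511 km = 1.9511×10⁷ m.
For a circular orbit v = √(μ/r) = √(3.986×10¹⁴ / 1.951×10⁷) = √(2.043×10⁷) = 4520 m/s.
That is 4.520 km/s.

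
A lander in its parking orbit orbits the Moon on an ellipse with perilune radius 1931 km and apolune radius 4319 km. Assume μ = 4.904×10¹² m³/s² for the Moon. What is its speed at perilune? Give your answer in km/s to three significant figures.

Semi-major axis a = (r_p + r_a)/2 = 3125.0 km = 3.125×10⁶ m.
Vis-viva: v² = μ(2/r − 1/a) = 4.904×10¹² × (1.036×10⁻⁶ − 3.200×10⁻⁷) = 3.510×10⁶ m²/s².
v = 1873 m/s = 1.873 km/s.

v ≈ 1.87 km/s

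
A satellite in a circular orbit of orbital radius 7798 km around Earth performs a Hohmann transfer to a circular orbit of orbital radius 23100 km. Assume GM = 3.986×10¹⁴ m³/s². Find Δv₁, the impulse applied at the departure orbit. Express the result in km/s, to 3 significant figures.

r₁ = 7798 km = 7.798×10⁶ m.
r₂ = 23100 km = 2.310×10⁷ m.
Transfer ellipse a_t = (r₁ + r₂)/2 = 1.545×10⁷ m.
At r₁: circular v_c1 = √(μ/r₁) = 7150 m/s; transfer-perigee v_p = √[μ(2/r₁ − 1/a_t)] = 8742 m/s.
Δv₁ = v_p − v_c1 = 1593 m/s.
= 1.593 km/s.

Δv ≈ 1.59 km/s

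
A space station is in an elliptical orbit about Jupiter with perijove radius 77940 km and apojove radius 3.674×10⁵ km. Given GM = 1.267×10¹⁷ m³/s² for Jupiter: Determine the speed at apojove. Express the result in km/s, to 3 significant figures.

Semi-major axis a = (r_p + r_a)/2 = 2.2267×10⁵ km = 2.227×10⁸ m.
Vis-viva: v² = μ(2/r − 1/a) = 1.267×10¹⁷ × (5.444×10⁻⁹ − 4.491×10⁻⁹) = 1.207×10⁸ m²/s².
v = 10990 m/s = 10.99 km/s.

v ≈ 11.0 km/s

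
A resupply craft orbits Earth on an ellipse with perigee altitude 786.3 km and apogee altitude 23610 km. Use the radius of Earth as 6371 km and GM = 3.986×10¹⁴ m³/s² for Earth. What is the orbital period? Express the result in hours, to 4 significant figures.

T ≈ 6.995 hours

r_p = 6371 + 786.3 = 7157.3 km = 7.1573×10⁶ m.
r_a = 6371 + 23610 = 29981 km = 2.9981×10⁷ m.
Semi-major axis a = (r_p + r_a)/2 = (7157.3 + 29981)/2 = 18569 km = 1.857×10⁷ m.
By Kepler's third law T = 2π√(a³/μ) = 2π × 4.008×10³ = 2.518×10⁴ s.
= 6.995 hours.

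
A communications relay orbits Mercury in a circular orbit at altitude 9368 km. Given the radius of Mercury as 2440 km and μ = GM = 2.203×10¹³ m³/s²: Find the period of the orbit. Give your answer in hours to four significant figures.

T ≈ 15.09 hours

r = 2440 + 9368 = 11808 km = 1.1808×10⁷ m.
Kepler's third law: T = 2π√(r³/μ) = 2π√((1.181×10⁷)³ / 2.203×10¹³).
r³/μ = 7.473×10⁷ s², so T = 2π × 8.645×10³ = 5.432×10⁴ s.
Converting: 5.432×10⁴ s ÷ 3600 = 15.09 hours.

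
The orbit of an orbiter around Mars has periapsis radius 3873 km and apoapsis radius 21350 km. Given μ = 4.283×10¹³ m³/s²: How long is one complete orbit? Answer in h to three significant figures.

Semi-major axis a = (r_p + r_a)/2 = (3873.0 + 21350)/2 = 12612 km = 1.261×10⁷ m.
By Kepler's third law T = 2π√(a³/μ) = 2π × 6.843×10³ = 4.300×10⁴ s.
= 11.94 h.

T ≈ 11.9 h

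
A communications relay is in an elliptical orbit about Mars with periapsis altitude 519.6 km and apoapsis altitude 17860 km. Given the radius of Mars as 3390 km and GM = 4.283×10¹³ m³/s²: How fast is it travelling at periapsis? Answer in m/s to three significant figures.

r_p = 3390 + 519.6 = 3909.6 km = 3.9096×10⁶ m.
r_a = 3390 + 17860 = 21250 km = 2.1250×10⁷ m.
Semi-major axis a = (r_p + r_a)/2 = 12580 km = 1.258×10⁷ m.
Vis-viva: v² = μ(2/r − 1/a) = 4.283×10¹³ × (5.116×10⁻⁷ − 7.949×10⁻⁸) = 1.851×10⁷ m²/s².
v = 4302 m/s.

v ≈ 4300 m/s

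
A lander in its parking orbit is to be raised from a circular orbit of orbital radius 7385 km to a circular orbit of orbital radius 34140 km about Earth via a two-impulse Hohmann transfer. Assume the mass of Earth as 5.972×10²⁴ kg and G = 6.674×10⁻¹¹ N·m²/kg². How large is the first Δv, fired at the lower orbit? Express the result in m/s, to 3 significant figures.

Δv ≈ 2070 m/s

μ = GM = 6.674×10⁻¹¹ × 5.972×10²⁴ = 3.986×10¹⁴ m³/s².
r₁ = 7385 km = 7.385×10⁶ m.
r₂ = 34140 km = 3.414×10⁷ m.
Transfer ellipse a_t = (r₁ + r₂)/2 = 2.076×10⁷ m.
At r₁: circular v_c1 = √(μ/r₁) = 7346 m/s; transfer-perigee v_p = √[μ(2/r₁ − 1/a_t)] = 9420 m/s.
Δv₁ = v_p − v_c1 = 2074 m/s.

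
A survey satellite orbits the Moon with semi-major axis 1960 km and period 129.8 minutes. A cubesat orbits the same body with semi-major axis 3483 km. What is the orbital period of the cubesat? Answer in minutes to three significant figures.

Kepler's third law: T² ∝ a³, so T₂ = T₁ (a₂/a₁)^(3/2).
a₂/a₁ = 1.777, (a₂/a₁)^(3/2) = 2.369.
T₂ = 129.8 × 2.369 = 307.5 minutes.

T₂ ≈ 307 minutes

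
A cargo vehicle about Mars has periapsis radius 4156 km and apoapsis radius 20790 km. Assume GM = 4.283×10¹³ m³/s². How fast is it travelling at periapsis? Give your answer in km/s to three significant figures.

Semi-major axis a = (r_p + r_a)/2 = 12473 km = 1.247×10⁷ m.
Vis-viva: v² = μ(2/r − 1/a) = 4.283×10¹³ × (4.812×10⁻⁷ − 8.017×10⁻⁸) = 1.718×10⁷ m²/s².
v = 4145 m/s = 4.145 km/s.

v ≈ 4.14 km/s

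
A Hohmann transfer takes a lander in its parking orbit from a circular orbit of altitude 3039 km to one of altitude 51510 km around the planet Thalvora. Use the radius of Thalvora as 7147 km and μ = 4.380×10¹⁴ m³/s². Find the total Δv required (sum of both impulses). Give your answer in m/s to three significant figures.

Δv_total ≈ 3250 m/s

r₁ = 7147 + 3039 = 10186 km = 1.0186×10⁷ m.
r₂ = 7147 + 51510 = 58657 km = 5.8657×10⁷ m.
Transfer ellipse a_t = (r₁ + r₂)/2 = 3.442×10⁷ m.
At r₁: circular v_c1 = √(μ/r₁) = 6557 m/s; transfer-periapsis v_p = √[μ(2/r₁ − 1/a_t)] = 8560 m/s.
Δv₁ = v_p − v_c1 = 2003 m/s.
At r₂: circular v_c2 = √(μ/r₂) = 2733 m/s; transfer-apoapsis v_a = √[μ(2/r₂ − 1/a_t)] = 1486 m/s.
Δv₂ = v_c2 − v_a = 1246 m/s.
Total Δv = Δv₁ + Δv₂ = 3249 m/s.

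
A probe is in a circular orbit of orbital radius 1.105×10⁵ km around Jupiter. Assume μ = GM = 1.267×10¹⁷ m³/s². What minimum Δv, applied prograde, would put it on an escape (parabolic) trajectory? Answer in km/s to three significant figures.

r = 1.105×10⁵ km = 1.105×10⁸ m.
Circular speed v_c = √(μ/r) = 33860 m/s.
Escape speed v_esc = √(2μ/r) = √2 × v_c = 47890 m/s.
Δv = v_esc − v_c = 14030 m/s = 14.03 km/s.

Δv ≈ 14.0 km/s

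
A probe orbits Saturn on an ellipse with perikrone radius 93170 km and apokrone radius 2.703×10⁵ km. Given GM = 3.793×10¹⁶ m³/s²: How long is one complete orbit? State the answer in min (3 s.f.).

T ≈ 1320 min

Semi-major axis a = (r_p + r_a)/2 = (93170 + 2.7030×10⁵)/2 = 1.8174×10⁵ km = 1.817×10⁸ m.
By Kepler's third law T = 2π√(a³/μ) = 2π × 1.258×10⁴ = 7.904×10⁴ s.
= 1317 min.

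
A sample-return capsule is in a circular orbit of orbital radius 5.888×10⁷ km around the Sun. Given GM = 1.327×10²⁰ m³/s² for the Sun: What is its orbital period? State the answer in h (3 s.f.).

T ≈ 2160 h

r = 5.888×10⁷ km = 5.888×10¹⁰ m.
Kepler's third law: T = 2π√(r³/μ) = 2π√((5.888×10¹⁰)³ / 1.327×10²⁰).
r³/μ = 1.538×10¹² s², so T = 2π × 1.240×10⁶ = 7.793×10⁶ s.
Converting: 7.793×10⁶ s ÷ 3600 = 2165 h.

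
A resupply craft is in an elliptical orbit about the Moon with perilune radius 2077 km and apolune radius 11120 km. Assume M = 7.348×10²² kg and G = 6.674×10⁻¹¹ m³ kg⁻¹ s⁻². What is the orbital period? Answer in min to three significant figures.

μ = GM = 6.674×10⁻¹¹ × 7.348×10²² = 4.904×10¹² m³/s².
Semi-major axis a = (r_p + r_a)/2 = (2077.0 + 11120)/2 = 6598.5 km = 6.598×10⁶ m.
By Kepler's third law T = 2π√(a³/μ) = 2π × 7.654×10³ = 4.809×10⁴ s.
= 801.5 min.

T ≈ 802 min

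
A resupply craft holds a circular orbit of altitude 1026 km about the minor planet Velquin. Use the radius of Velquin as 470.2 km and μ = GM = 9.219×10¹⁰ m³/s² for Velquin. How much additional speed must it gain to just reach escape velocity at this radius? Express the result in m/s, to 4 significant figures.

r = 470.2 + 1026 = 1496.2 km = 1.4962×10⁶ m.
Circular speed v_c = √(μ/r) = 248.2 m/s.
Escape speed v_esc = √(2μ/r) = √2 × v_c = 351.0 m/s.
Δv = v_esc − v_c = 102.8 m/s.

Δv ≈ 102.8 m/s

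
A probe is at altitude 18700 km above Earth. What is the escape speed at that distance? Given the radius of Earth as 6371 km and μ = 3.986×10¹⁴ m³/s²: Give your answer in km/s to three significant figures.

r = 6371 + 18700 = 25071 km = 2.5071×10⁷ m.
Escape speed v_esc = √(2μ/r) = √(2 × 3.986×10¹⁴ / 2.507×10⁷) = √(3.180×10⁷) = 5639 m/s.
= 5.639 km/s.

v_esc ≈ 5.64 km/s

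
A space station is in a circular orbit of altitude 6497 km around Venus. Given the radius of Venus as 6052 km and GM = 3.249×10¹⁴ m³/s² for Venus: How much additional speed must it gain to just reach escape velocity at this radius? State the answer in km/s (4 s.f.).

Δv ≈ 2.108 km/s

r = 6052 + 6497 = 12549 km = 1.2549×10⁷ m.
Circular speed v_c = √(μ/r) = 5088 m/s.
Escape speed v_esc = √(2μ/r) = √2 × v_c = 7196 m/s.
Δv = v_esc − v_c = 2108 m/s = 2.108 km/s.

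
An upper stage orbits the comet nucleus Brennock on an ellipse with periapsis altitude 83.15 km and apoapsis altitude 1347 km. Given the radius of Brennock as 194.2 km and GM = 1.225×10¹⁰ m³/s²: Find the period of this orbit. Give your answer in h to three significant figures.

r_p = 194.2 + 83.15 = 277.35 km = 2.7735×10⁵ m.
r_a = 194.2 + 1347 = 1541.2 km = 1.5412×10⁶ m.
Semi-major axis a = (r_p + r_a)/2 = (277.35 + 1541.2)/2 = 909.28 km = 9.093×10⁵ m.
By Kepler's third law T = 2π√(a³/μ) = 2π × 7.834×10³ = 4.922×10⁴ s.
= 13.67 h.

T ≈ 13.7 h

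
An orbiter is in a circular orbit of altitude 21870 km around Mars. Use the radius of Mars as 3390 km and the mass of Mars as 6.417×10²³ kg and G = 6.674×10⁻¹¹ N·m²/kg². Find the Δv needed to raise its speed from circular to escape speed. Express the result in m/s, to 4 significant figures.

μ = GM = 6.674×10⁻¹¹ × 6.417×10²³ = 4.283×10¹³ m³/s².
r = 3390 + 21870 = 25260 km = 2.5260×10⁷ m.
Circular speed v_c = √(μ/r) = 1302 m/s.
Escape speed v_esc = √(2μ/r) = √2 × v_c = 1841 m/s.
Δv = v_esc − v_c = 539.3 m/s.

Δv ≈ 539.3 m/s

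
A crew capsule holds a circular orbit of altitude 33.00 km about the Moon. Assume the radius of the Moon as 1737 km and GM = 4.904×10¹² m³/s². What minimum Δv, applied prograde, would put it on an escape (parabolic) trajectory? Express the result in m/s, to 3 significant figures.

Δv ≈ 689 m/s

r = 1737 + 33.00 = 1770.0 km = 1.7700×10⁶ m.
Circular speed v_c = √(μ/r) = 1665 m/s.
Escape speed v_esc = √(2μ/r) = √2 × v_c = 2354 m/s.
Δv = v_esc − v_c = 689.5 m/s.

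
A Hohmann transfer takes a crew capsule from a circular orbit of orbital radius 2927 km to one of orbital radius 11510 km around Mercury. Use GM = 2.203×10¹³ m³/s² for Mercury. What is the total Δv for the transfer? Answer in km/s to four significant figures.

Δv_total ≈ 1.223 km/s

r₁ = 2927 km = 2.927×10⁶ m.
r₂ = 11510 km = 1.151×10⁷ m.
Transfer ellipse a_t = (r₁ + r₂)/2 = 7.218×10⁶ m.
At r₁: circular v_c1 = √(μ/r₁) = 2743 m/s; transfer-periherm v_p = √[μ(2/r₁ − 1/a_t)] = 3464 m/s.
Δv₁ = v_p − v_c1 = 720.8 m/s.
At r₂: circular v_c2 = √(μ/r₂) = 1383 m/s; transfer-apoherm v_a = √[μ(2/r₂ − 1/a_t)] = 881.0 m/s.
Δv₂ = v_c2 − v_a = 502.5 m/s.
Total Δv = Δv₁ + Δv₂ = 1223 m/s = 1.223 km/s.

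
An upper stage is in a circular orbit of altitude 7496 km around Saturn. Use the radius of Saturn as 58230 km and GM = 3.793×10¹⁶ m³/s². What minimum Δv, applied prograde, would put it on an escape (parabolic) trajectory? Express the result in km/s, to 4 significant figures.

Δv ≈ 9.951 km/s

r = 58230 + 7496 = 65726 km = 6.5726×10⁷ m.
Circular speed v_c = √(μ/r) = 24020 m/s.
Escape speed v_esc = √(2μ/r) = √2 × v_c = 33970 m/s.
Δv = v_esc − v_c = 9951 m/s = 9.951 km/s.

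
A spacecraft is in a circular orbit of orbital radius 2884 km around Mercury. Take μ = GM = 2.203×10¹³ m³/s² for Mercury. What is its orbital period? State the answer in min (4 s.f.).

r = 2884 km = 2.884×10⁶ m.
Kepler's third law: T = 2π√(r³/μ) = 2π√((2.884×10⁶)³ / 2.203×10¹³).
r³/μ = 1.089×10⁶ s², so T = 2π × 1.043×10³ = 6.556×10³ s.
Converting: 6.556×10³ s ÷ 60.00 = 109.3 min.

T ≈ 109.3 min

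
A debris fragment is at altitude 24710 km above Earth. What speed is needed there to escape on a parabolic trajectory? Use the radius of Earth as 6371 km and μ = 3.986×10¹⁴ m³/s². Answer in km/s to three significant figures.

v_esc ≈ 5.06 km/s

r = 6371 + 24710 = 31081 km = 3.1081×10⁷ m.
Escape speed v_esc = √(2μ/r) = √(2 × 3.986×10¹⁴ / 3.108×10⁷) = √(2.565×10⁷) = 5064 m/s.
= 5.064 km/s.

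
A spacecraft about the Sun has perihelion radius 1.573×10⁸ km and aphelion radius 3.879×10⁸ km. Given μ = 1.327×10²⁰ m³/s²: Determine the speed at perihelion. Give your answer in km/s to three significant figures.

Semi-major axis a = (r_p + r_a)/2 = 2.7260×10⁸ km = 2.726×10¹¹ m.
Vis-viva: v² = μ(2/r − 1/a) = 1.327×10²⁰ × (1.271×10⁻¹¹ − 3.668×10⁻¹²) = 1.200×10⁹ m²/s².
v = 34650 m/s = 34.65 km/s.

v ≈ 34.6 km/s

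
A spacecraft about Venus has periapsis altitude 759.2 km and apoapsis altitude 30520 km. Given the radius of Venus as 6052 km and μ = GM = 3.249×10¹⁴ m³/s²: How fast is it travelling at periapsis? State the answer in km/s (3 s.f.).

r_p = 6052 + 759.2 = 6811.2 km = 6.8112×10⁶ m.
r_a = 6052 + 30520 = 36572 km = 3.6572×10⁷ m.
Semi-major axis a = (r_p + r_a)/2 = 21692 km = 2.169×10⁷ m.
Vis-viva: v² = μ(2/r − 1/a) = 3.249×10¹⁴ × (2.936×10⁻⁷ − 4.610×10⁻⁸) = 8.042×10⁷ m²/s².
v = 8968 m/s = 8.968 km/s.

v ≈ 8.97 km/s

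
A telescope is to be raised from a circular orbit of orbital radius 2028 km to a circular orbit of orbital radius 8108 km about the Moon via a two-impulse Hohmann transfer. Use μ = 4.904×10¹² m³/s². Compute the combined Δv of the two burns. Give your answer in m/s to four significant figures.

r₁ = 2028 km = 2.028×10⁶ m.
r₂ = 8108 km = 8.108×10⁶ m.
Transfer ellipse a_t = (r₁ + r₂)/2 = 5.068×10⁶ m.
At r₁: circular v_c1 = √(μ/r₁) = 1555 m/s; transfer-perilune v_p = √[μ(2/r₁ − 1/a_t)] = 1967 m/s.
Δv₁ = v_p − v_c1 = 411.8 m/s.
At r₂: circular v_c2 = √(μ/r₂) = 777.7 m/s; transfer-apolune v_a = √[μ(2/r₂ − 1/a_t)] = 492.0 m/s.
Δv₂ = v_c2 − v_a = 285.7 m/s.
Total Δv = Δv₁ + Δv₂ = 697.6 m/s.

Δv_total ≈ 697.6 m/s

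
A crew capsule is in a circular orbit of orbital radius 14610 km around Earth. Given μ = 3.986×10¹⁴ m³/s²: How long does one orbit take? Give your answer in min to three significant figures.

T ≈ 293 min

r = 14610 km = 1.461×10⁷ m.
Kepler's third law: T = 2π√(r³/μ) = 2π√((1.461×10⁷)³ / 3.986×10¹⁴).
r³/μ = 7.824×10⁶ s², so T = 2π × 2.797×10³ = 1.757×10⁴ s.
Converting: 1.757×10⁴ s ÷ 60.00 = 292.9 min.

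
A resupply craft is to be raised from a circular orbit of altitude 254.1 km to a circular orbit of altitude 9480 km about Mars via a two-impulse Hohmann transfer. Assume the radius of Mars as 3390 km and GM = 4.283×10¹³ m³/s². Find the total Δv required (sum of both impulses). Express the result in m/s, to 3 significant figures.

Δv_total ≈ 1460 m/s

r₁ = 3390 + 254.1 = 3644.1 km = 3.6441×10⁶ m.
r₂ = 3390 + 9480 = 12870 km = 1.2870×10⁷ m.
Transfer ellipse a_t = (r₁ + r₂)/2 = 8.257×10⁶ m.
At r₁: circular v_c1 = √(μ/r₁) = 3428 m/s; transfer-periapsis v_p = √[μ(2/r₁ − 1/a_t)] = 4280 m/s.
Δv₁ = v_p − v_c1 = 851.8 m/s.
At r₂: circular v_c2 = √(μ/r₂) = 1824 m/s; transfer-apoapsis v_a = √[μ(2/r₂ − 1/a_t)] = 1212 m/s.
Δv₂ = v_c2 − v_a = 612.3 m/s.
Total Δv = Δv₁ + Δv₂ = 1464 m/s.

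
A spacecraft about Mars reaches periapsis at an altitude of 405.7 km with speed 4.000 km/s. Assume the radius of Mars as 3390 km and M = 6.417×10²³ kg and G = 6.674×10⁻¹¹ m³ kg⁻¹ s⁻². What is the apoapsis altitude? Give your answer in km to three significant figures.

μ = GM = 6.674×10⁻¹¹ × 6.417×10²³ = 4.283×10¹³ m³/s².
r_p = 3390 + 405.7 = 3795.7 km = 3.796×10⁶ m.
Specific energy ε = v²/2 − μ/r = -3.283×10⁶ J/kg, so a = −μ/(2ε) = 6.522×10⁶ m.
The apsides satisfy r_p + r_a = 2a, so the apoapsis radius is 2a − r_p = 9.249×10⁶ m = 9249.2 km.
Apoapsis altitude = 9249.2 − 3390 = 5859.2 km.

apoapsis altitude ≈ 5860 km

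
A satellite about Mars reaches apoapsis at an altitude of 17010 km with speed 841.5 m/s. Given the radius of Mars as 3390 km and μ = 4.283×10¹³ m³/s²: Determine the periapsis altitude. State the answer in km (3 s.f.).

r_a = 3390 + 17010 = 20400 km = 2.040×10⁷ m.
Specific energy ε = v²/2 − μ/r = -1.745×10⁶ J/kg, so a = −μ/(2ε) = 1.227×10⁷ m.
The apsides satisfy r_p + r_a = 2a, so the periapsis radius is 2a − r_a = 4.138×10⁶ m = 4138.1 km.
Periapsis altitude = 4138.1 − 3390 = 748.10 km.

periapsis altitude ≈ 748 km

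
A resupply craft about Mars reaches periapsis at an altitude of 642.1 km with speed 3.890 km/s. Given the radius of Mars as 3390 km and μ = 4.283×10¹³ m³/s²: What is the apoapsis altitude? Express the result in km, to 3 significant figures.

apoapsis altitude ≈ 6590 km

r_p = 3390 + 642.1 = 4032.1 km = 4.032×10⁶ m.
Specific energy ε = v²/2 − μ/r = -3.056×10⁶ J/kg, so a = −μ/(2ε) = 7.007×10⁶ m.
The apsides satisfy r_p + r_a = 2a, so the apoapsis radius is 2a − r_p = 9.982×10⁶ m = 9982.0 km.
Apoapsis altitude = 9982.0 − 3390 = 6592.0 km.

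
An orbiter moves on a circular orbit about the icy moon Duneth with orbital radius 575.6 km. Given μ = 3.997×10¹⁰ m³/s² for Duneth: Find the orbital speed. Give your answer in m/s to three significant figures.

v ≈ 264 m/s

r = 575.6 km = 5.756×10⁵ m.
For a circular orbit v = √(μ/r) = √(3.997×10¹⁰ / 5.756×10⁵) = √(6.944×10⁴) = 263.5 m/s.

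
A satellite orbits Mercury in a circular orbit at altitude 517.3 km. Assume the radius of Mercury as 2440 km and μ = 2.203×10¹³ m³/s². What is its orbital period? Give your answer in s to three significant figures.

r = 2440 + 517.3 = 2957.3 km = 2.9573×10⁶ m.
Kepler's third law: T = 2π√(r³/μ) = 2π√((2.957×10⁶)³ / 2.203×10¹³).
r³/μ = 1.174×10⁶ s², so T = 2π × 1.084×10³ = 6.808×10³ s.

T ≈ 6810 s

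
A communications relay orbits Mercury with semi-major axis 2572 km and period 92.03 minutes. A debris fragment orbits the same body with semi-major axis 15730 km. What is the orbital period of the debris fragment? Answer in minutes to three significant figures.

Kepler's third law: T² ∝ a³, so T₂ = T₁ (a₂/a₁)^(3/2).
a₂/a₁ = 6.116, (a₂/a₁)^(3/2) = 15.12.
T₂ = 92.03 × 15.12 = 1392 minutes.

T₂ ≈ 1390 minutes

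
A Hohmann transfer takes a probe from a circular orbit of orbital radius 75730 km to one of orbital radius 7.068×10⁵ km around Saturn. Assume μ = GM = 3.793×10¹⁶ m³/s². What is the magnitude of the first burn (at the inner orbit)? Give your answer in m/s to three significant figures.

r₁ = 75730 km = 7.573×10⁷ m.
r₂ = 7.068×10⁵ km = 7.068×10⁸ m.
Transfer ellipse a_t = (r₁ + r₂)/2 = 3.913×10⁸ m.
At r₁: circular v_c1 = √(μ/r₁) = 22380 m/s; transfer-perikrone v_p = √[μ(2/r₁ − 1/a_t)] = 30080 m/s.
Δv₁ = v_p − v_c1 = 7700 m/s.

Δv ≈ 7700 m/s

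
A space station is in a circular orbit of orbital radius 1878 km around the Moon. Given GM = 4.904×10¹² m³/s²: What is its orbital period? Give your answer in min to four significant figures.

T ≈ 121.7 min

r = 1878 km = 1.878×10⁶ m.
Kepler's third law: T = 2π√(r³/μ) = 2π√((1.878×10⁶)³ / 4.904×10¹²).
r³/μ = 1.351×10⁶ s², so T = 2π × 1.162×10³ = 7.302×10³ s.
Converting: 7.302×10³ s ÷ 60.00 = 121.7 min.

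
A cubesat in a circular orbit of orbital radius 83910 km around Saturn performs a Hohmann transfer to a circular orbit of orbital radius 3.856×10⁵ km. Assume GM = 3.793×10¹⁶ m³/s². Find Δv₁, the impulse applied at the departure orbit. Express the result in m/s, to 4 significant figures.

r₁ = 83910 km = 8.391×10⁷ m.
r₂ = 3.856×10⁵ km = 3.856×10⁸ m.
Transfer ellipse a_t = (r₁ + r₂)/2 = 2.348×10⁸ m.
At r₁: circular v_c1 = √(μ/r₁) = 21260 m/s; transfer-perikrone v_p = √[μ(2/r₁ − 1/a_t)] = 27250 m/s.
Δv₁ = v_p − v_c1 = 5988 m/s.

Δv ≈ 5988 m/s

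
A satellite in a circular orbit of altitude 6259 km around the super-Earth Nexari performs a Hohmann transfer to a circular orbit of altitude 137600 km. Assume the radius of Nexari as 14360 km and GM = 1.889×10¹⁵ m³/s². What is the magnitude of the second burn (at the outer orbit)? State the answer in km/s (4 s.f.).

r₁ = 14360 + 6259 = 20619 km = 2.0619×10⁷ m.
r₂ = 14360 + 137600 = 151960 km = 1.5196×10⁸ m.
Transfer ellipse a_t = (r₁ + r₂)/2 = 8.629×10⁷ m.
At r₁: circular v_c1 = √(μ/r₁) = 9572 m/s; transfer-periapsis v_p = √[μ(2/r₁ − 1/a_t)] = 12700 m/s.
At r₂: circular v_c2 = √(μ/r₂) = 3526 m/s; transfer-apoapsis v_a = √[μ(2/r₂ − 1/a_t)] = 1723 m/s.
Δv₂ = v_c2 − v_a = 1802 m/s.
= 1.802 km/s.

Δv ≈ 1.802 km/s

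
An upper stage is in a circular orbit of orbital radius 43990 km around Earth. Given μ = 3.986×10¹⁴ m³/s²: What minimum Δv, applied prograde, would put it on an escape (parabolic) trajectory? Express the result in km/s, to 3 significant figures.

Δv ≈ 1.25 km/s

r = 43990 km = 4.399×10⁷ m.
Circular speed v_c = √(μ/r) = 3010 m/s.
Escape speed v_esc = √(2μ/r) = √2 × v_c = 4257 m/s.
Δv = v_esc − v_c = 1247 m/s = 1.247 km/s.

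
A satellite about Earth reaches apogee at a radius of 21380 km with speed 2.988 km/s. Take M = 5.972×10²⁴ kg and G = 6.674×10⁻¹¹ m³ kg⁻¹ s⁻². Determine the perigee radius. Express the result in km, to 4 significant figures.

perigee radius ≈ 6732 km

μ = GM = 6.674×10⁻¹¹ × 5.972×10²⁴ = 3.986×10¹⁴ m³/s².
r_a = 2.138×10⁷ m.
Specific energy ε = v²/2 − μ/r = -1.418×10⁷ J/kg, so a = −μ/(2ε) = 1.406×10⁷ m.
The apsides satisfy r_p + r_a = 2a, so the perigee radius is 2a − r_a = 6.732×10⁶ m = 6731.6 km.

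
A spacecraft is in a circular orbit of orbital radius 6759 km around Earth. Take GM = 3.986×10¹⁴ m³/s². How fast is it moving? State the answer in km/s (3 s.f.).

v ≈ 7.68 km/s

r = 6759 km = 6.759×10⁶ m.
For a circular orbit v = √(μ/r) = √(3.986×10¹⁴ / 6.759×10⁶) = √(5.897×10⁷) = 7679 m/s.
That is 7.679 km/s.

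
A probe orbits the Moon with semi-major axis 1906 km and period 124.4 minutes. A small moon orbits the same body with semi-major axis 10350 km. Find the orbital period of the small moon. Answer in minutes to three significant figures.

T₂ ≈ 1570 minutes

Kepler's third law: T² ∝ a³, so T₂ = T₁ (a₂/a₁)^(3/2).
a₂/a₁ = 5.430, (a₂/a₁)^(3/2) = 12.65.
T₂ = 124.4 × 12.65 = 1574 minutes.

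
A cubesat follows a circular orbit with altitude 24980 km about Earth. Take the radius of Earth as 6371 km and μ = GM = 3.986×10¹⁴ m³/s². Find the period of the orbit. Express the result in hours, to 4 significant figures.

r = 6371 + 24980 = 31351 km = 3.1351×10⁷ m.
Kepler's third law: T = 2π√(r³/μ) = 2π√((3.135×10⁷)³ / 3.986×10¹⁴).
r³/μ = 7.731×10⁷ s², so T = 2π × 8.792×10³ = 5.524×10⁴ s.
Converting: 5.524×10⁴ s ÷ 3600 = 15.35 hours.

T ≈ 15.35 hours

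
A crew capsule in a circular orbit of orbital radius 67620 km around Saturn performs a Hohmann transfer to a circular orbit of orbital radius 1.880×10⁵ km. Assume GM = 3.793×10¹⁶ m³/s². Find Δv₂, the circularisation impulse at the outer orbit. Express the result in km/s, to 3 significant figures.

r₁ = 67620 km = 6.762×10⁷ m.
r₂ = 1.880×10⁵ km = 1.880×10⁸ m.
Transfer ellipse a_t = (r₁ + r₂)/2 = 1.278×10⁸ m.
At r₁: circular v_c1 = √(μ/r₁) = 23680 m/s; transfer-perikrone v_p = √[μ(2/r₁ − 1/a_t)] = 28720 m/s.
At r₂: circular v_c2 = √(μ/r₂) = 14200 m/s; transfer-apokrone v_a = √[μ(2/r₂ − 1/a_t)] = 10330 m/s.
Δv₂ = v_c2 − v_a = 3872 m/s.
= 3.872 km/s.

Δv ≈ 3.87 km/s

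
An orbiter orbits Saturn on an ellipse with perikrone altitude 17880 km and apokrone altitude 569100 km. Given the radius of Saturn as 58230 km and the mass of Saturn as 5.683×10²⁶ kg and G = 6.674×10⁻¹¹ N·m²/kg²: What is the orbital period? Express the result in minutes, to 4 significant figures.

T ≈ 3547 minutes

μ = GM = 6.674×10⁻¹¹ × 5.683×10²⁶ = 3.793×10¹⁶ m³/s².
r_p = 58230 + 17880 = 76110 km = 7.6110×10⁷ m.
r_a = 58230 + 569100 = 627330 km = 6.2733×10⁸ m.
Semi-major axis a = (r_p + r_a)/2 = (76110 + 6.2733×10⁵)/2 = 3.5172×10⁵ km = 3.517×10⁸ m.
By Kepler's third law T = 2π√(a³/μ) = 2π × 3.387×10⁴ = 2.128×10⁵ s.
= 3547 minutes.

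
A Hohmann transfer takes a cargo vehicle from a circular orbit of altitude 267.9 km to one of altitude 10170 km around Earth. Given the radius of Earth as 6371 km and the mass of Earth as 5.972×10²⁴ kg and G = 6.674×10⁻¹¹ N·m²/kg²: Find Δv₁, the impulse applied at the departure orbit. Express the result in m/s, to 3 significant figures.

Δv ≈ 1510 m/s

μ = GM = 6.674×10⁻¹¹ × 5.972×10²⁴ = 3.986×10¹⁴ m³/s².
r₁ = 6371 + 267.9 = 6638.9 km = 6.6389×10⁶ m.
r₂ = 6371 + 10170 = 16541 km = 1.6541×10⁷ m.
Transfer ellipse a_t = (r₁ + r₂)/2 = 1.159×10⁷ m.
At r₁: circular v_c1 = √(μ/r₁) = 7748 m/s; transfer-perigee v_p = √[μ(2/r₁ − 1/a_t)] = 9256 m/s.
Δv₁ = v_p − v_c1 = 1508 m/s.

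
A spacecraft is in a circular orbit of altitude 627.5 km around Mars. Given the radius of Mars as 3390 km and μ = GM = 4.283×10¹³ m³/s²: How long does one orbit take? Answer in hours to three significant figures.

r = 3390 + 627.5 = 4017.5 km = 4.0175×10⁶ m.
Kepler's third law: T = 2π√(r³/μ) = 2π√((4.018×10⁶)³ / 4.283×10¹³).
r³/μ = 1.514×10⁶ s², so T = 2π × 1.230×10³ = 7.731×10³ s.
Converting: 7.731×10³ s ÷ 3600 = 2.148 hours.

T ≈ 2.15 hours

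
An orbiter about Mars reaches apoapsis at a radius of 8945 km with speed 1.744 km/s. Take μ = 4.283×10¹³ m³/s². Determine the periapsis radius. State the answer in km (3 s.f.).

periapsis radius ≈ 4160 km

r_a = 8.945×10⁶ m.
Specific energy ε = v²/2 − μ/r = -3.267×10⁶ J/kg, so a = −μ/(2ε) = 6.554×10⁶ m.
The apsides satisfy r_p + r_a = 2a, so the periapsis radius is 2a − r_a = 4.163×10⁶ m = 4163.4 km.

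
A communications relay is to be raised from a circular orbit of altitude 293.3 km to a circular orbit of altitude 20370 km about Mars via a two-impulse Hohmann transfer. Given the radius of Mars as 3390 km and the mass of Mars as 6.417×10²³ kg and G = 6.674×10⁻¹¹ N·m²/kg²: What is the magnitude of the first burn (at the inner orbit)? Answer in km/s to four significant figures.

μ = GM = 6.674×10⁻¹¹ × 6.417×10²³ = 4.283×10¹³ m³/s².
r₁ = 3390 + 293.3 = 3683.3 km = 3.6833×10⁶ m.
r₂ = 3390 + 20370 = 23760 km = 2.3760×10⁷ m.
Transfer ellipse a_t = (r₁ + r₂)/2 = 1.372×10⁷ m.
At r₁: circular v_c1 = √(μ/r₁) = 3410 m/s; transfer-periapsis v_p = √[μ(2/r₁ − 1/a_t)] = 4487 m/s.
Δv₁ = v_p − v_c1 = 1077 m/s.
= 1.077 km/s.

Δv ≈ 1.077 km/s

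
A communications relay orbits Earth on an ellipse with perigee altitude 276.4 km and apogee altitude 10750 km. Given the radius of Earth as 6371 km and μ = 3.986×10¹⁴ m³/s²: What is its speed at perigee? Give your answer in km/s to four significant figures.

r_p = 6371 + 276.4 = 6647.4 km = 6.6474×10⁶ m.
r_a = 6371 + 10750 = 17121 km = 1.7121×10⁷ m.
Semi-major axis a = (r_p + r_a)/2 = 11884 km = 1.188×10⁷ m.
Vis-viva: v² = μ(2/r − 1/a) = 3.986×10¹⁴ × (3.009×10⁻⁷ − 8.415×10⁻⁸) = 8.639×10⁷ m²/s².
v = 9294 m/s = 9.294 km/s.

v ≈ 9.294 km/s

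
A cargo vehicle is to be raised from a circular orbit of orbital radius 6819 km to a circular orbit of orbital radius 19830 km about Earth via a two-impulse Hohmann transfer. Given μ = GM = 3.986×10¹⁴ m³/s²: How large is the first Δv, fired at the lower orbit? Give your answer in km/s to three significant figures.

r₁ = 6819 km = 6.819×10⁶ m.
r₂ = 19830 km = 1.983×10⁷ m.
Transfer ellipse a_t = (r₁ + r₂)/2 = 1.332×10⁷ m.
At r₁: circular v_c1 = √(μ/r₁) = 7646 m/s; transfer-perigee v_p = √[μ(2/r₁ − 1/a_t)] = 9327 m/s.
Δv₁ = v_p − v_c1 = 1682 m/s.
= 1.682 km/s.

Δv ≈ 1.68 km/s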